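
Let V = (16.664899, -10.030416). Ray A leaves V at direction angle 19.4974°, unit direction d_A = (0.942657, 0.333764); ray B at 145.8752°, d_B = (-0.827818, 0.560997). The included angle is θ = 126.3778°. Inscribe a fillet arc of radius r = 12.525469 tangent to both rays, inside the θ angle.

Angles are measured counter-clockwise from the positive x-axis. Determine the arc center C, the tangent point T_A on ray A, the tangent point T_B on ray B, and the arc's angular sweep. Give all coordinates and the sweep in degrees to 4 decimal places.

bisector direction at 82.6863° = (0.127302,0.991864)
center distance |VC| = r/sin(θ/2) = 12.525469/sin(63.1889°) = 14.034163
C = V + |VC|·bis = (18.4515,3.8896)
T_A = V + ((C−V)·d_A)·d_A = V + 6.3301·d_A = (22.6320,-7.9177)
T_B = V + ((C−V)·d_B)·d_B = V + 6.3301·d_B = (11.4247,-6.4792)
sweep = 180° − θ = 53.6222°

center=(18.4515,3.8896) T_A=(22.6320,-7.9177) T_B=(11.4247,-6.4792) sweep=53.6222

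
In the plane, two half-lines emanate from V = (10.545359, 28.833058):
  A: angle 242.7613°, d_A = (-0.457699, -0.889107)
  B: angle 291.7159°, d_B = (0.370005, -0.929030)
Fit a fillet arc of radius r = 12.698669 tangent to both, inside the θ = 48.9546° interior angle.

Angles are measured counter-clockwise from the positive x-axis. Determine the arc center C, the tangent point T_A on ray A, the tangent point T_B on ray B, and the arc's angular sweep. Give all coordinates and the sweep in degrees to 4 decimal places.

bisector direction at 267.2386° = (-0.048177,-0.998839)
center distance |VC| = r/sin(θ/2) = 12.698669/sin(24.4773°) = 30.648484
C = V + |VC|·bis = (9.0688,-1.7798)
T_A = V + ((C−V)·d_A)·d_A = V + 27.8940·d_A = (-2.2217,4.0323)
T_B = V + ((C−V)·d_B)·d_B = V + 27.8940·d_B = (20.8663,2.9187)
sweep = 180° − θ = 131.0454°

center=(9.0688,-1.7798) T_A=(-2.2217,4.0323) T_B=(20.8663,2.9187) sweep=131.0454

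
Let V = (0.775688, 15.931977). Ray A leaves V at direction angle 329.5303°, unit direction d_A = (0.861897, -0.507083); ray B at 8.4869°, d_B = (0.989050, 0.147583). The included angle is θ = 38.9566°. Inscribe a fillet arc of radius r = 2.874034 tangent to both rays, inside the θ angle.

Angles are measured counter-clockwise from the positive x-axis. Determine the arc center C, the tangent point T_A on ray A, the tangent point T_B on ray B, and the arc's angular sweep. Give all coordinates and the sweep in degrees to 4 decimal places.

bisector direction at 349.0086° = (0.981656,-0.190662)
center distance |VC| = r/sin(θ/2) = 2.874034/sin(19.4783°) = 8.619090
C = V + |VC|·bis = (9.2367,14.2886)
T_A = V + ((C−V)·d_A)·d_A = V + 8.1258·d_A = (7.7793,11.8115)
T_B = V + ((C−V)·d_B)·d_B = V + 8.1258·d_B = (8.8125,17.1312)
sweep = 180° − θ = 141.0434°

center=(9.2367,14.2886) T_A=(7.7793,11.8115) T_B=(8.8125,17.1312) sweep=141.0434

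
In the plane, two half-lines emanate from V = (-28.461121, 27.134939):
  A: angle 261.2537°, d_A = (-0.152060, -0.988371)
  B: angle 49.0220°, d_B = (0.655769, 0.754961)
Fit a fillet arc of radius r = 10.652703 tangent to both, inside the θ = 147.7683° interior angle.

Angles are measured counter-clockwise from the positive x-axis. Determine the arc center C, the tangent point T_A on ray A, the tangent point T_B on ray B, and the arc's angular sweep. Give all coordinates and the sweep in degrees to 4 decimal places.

center=(-18.4003,22.4729) T_A=(-28.9292,24.0928) T_B=(-26.4427,29.4587) sweep=32.2317

bisector direction at 335.1379° = (0.907322,-0.420437)
center distance |VC| = r/sin(θ/2) = 10.652703/sin(73.8842°) = 11.088453
C = V + |VC|·bis = (-18.4003,22.4729)
T_A = V + ((C−V)·d_A)·d_A = V + 3.0779·d_A = (-28.9292,24.0928)
T_B = V + ((C−V)·d_B)·d_B = V + 3.0779·d_B = (-26.4427,29.4587)
sweep = 180° − θ = 32.2317°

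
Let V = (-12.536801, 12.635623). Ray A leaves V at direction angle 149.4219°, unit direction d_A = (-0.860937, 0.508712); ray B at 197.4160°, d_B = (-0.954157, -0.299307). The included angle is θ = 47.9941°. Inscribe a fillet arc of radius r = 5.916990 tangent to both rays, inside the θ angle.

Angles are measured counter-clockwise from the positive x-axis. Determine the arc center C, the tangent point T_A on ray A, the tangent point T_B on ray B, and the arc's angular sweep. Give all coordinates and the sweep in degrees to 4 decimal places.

bisector direction at 173.4189° = (-0.993411,0.114609)
center distance |VC| = r/sin(θ/2) = 5.916990/sin(23.9971°) = 14.549155
C = V + |VC|·bis = (-26.9901,14.3031)
T_A = V + ((C−V)·d_A)·d_A = V + 13.2916·d_A = (-23.9800,19.3972)
T_B = V + ((C−V)·d_B)·d_B = V + 13.2916·d_B = (-25.2191,8.6573)
sweep = 180° − θ = 132.0059°

center=(-26.9901,14.3031) T_A=(-23.9800,19.3972) T_B=(-25.2191,8.6573) sweep=132.0059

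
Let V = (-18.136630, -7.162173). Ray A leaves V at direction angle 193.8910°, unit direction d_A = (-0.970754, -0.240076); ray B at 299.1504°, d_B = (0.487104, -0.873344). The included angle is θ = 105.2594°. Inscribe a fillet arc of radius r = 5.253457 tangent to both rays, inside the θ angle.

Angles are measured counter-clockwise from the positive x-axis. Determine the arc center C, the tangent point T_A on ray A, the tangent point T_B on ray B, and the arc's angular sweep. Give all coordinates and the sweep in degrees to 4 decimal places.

center=(-20.7703,-13.2252) T_A=(-22.0315,-8.1254) T_B=(-16.1822,-10.6663) sweep=74.7406

bisector direction at 246.5207° = (-0.398418,-0.917204)
center distance |VC| = r/sin(θ/2) = 5.253457/sin(52.6297°) = 6.610372
C = V + |VC|·bis = (-20.7703,-13.2252)
T_A = V + ((C−V)·d_A)·d_A = V + 4.0123·d_A = (-22.0315,-8.1254)
T_B = V + ((C−V)·d_B)·d_B = V + 4.0123·d_B = (-16.1822,-10.6663)
sweep = 180° − θ = 74.7406°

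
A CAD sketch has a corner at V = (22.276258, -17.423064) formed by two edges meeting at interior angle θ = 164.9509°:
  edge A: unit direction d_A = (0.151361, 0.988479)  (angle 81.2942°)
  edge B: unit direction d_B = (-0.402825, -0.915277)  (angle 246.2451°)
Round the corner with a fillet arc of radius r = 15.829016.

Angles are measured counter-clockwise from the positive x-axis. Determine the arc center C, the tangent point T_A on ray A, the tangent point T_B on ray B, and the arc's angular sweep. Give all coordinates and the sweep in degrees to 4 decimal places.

center=(6.9461,-12.9604) T_A=(22.5927,-15.3563) T_B=(21.4340,-19.3368) sweep=15.0491

bisector direction at 163.7697° = (-0.960146,0.279500)
center distance |VC| = r/sin(θ/2) = 15.829016/sin(82.4754°) = 15.966506
C = V + |VC|·bis = (6.9461,-12.9604)
T_A = V + ((C−V)·d_A)·d_A = V + 2.0908·d_A = (22.5927,-15.3563)
T_B = V + ((C−V)·d_B)·d_B = V + 2.0908·d_B = (21.4340,-19.3368)
sweep = 180° − θ = 15.0491°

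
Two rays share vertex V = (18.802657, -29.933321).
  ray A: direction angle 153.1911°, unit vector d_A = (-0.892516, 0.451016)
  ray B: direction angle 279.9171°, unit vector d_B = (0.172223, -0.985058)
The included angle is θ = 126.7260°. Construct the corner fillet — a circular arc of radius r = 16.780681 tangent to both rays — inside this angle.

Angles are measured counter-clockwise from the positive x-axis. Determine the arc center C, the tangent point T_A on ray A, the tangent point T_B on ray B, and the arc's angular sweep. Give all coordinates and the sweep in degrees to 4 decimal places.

bisector direction at 216.5541° = (-0.803295,-0.595582)
center distance |VC| = r/sin(θ/2) = 16.780681/sin(63.3630°) = 18.773174
C = V + |VC|·bis = (3.7223,-41.1143)
T_A = V + ((C−V)·d_A)·d_A = V + 8.4167·d_A = (11.2906,-26.1373)
T_B = V + ((C−V)·d_B)·d_B = V + 8.4167·d_B = (20.2522,-38.2243)
sweep = 180° − θ = 53.2740°

center=(3.7223,-41.1143) T_A=(11.2906,-26.1373) T_B=(20.2522,-38.2243) sweep=53.2740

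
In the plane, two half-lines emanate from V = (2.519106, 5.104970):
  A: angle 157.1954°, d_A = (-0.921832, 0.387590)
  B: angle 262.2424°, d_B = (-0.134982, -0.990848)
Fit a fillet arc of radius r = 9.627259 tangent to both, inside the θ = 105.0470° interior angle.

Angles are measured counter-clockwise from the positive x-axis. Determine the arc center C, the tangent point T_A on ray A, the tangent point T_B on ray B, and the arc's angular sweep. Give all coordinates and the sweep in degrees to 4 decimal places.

center=(-8.0163,-0.9090) T_A=(-4.2849,7.9658) T_B=(1.5228,-2.2085) sweep=74.9530

bisector direction at 209.7189° = (-0.868468,-0.495745)
center distance |VC| = r/sin(θ/2) = 9.627259/sin(52.5235°) = 12.131078
C = V + |VC|·bis = (-8.0163,-0.9090)
T_A = V + ((C−V)·d_A)·d_A = V + 7.3810·d_A = (-4.2849,7.9658)
T_B = V + ((C−V)·d_B)·d_B = V + 7.3810·d_B = (1.5228,-2.2085)
sweep = 180° − θ = 74.9530°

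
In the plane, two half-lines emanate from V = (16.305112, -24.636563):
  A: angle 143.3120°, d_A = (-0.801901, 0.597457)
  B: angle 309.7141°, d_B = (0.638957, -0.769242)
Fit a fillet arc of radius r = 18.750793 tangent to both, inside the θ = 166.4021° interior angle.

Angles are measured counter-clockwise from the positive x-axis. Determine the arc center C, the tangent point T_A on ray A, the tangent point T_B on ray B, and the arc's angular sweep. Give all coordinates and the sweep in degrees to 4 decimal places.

bisector direction at 226.5130° = (-0.688189,-0.725531)
center distance |VC| = r/sin(θ/2) = 18.750793/sin(83.2010°) = 18.883588
C = V + |VC|·bis = (3.3096,-38.3372)
T_A = V + ((C−V)·d_A)·d_A = V + 2.2355·d_A = (14.5124,-23.3009)
T_B = V + ((C−V)·d_B)·d_B = V + 2.2355·d_B = (17.7335,-26.3562)
sweep = 180° − θ = 13.5979°

center=(3.3096,-38.3372) T_A=(14.5124,-23.3009) T_B=(17.7335,-26.3562) sweep=13.5979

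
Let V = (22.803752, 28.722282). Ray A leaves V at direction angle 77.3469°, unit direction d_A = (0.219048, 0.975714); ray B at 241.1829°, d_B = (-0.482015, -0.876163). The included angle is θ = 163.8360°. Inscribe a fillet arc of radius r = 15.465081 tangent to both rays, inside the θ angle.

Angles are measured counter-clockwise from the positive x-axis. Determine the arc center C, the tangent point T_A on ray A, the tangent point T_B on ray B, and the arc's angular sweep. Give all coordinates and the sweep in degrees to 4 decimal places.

center=(8.1953,34.2526) T_A=(23.2848,30.8650) T_B=(21.7452,26.7982) sweep=16.1640

bisector direction at 159.2649° = (-0.935227,0.354048)
center distance |VC| = r/sin(θ/2) = 15.465081/sin(81.9180°) = 15.620223
C = V + |VC|·bis = (8.1953,34.2526)
T_A = V + ((C−V)·d_A)·d_A = V + 2.1961·d_A = (23.2848,30.8650)
T_B = V + ((C−V)·d_B)·d_B = V + 2.1961·d_B = (21.7452,26.7982)
sweep = 180° − θ = 16.1640°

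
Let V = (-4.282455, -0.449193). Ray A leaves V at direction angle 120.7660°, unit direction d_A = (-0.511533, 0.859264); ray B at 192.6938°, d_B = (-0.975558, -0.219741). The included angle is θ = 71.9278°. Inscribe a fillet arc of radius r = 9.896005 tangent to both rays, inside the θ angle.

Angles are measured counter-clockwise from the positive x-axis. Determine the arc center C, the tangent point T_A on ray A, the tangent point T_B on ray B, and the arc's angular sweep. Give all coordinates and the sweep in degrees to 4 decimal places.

bisector direction at 156.7299° = (-0.918653,0.395066)
center distance |VC| = r/sin(θ/2) = 9.896005/sin(35.9639°) = 16.850706
C = V + |VC|·bis = (-19.7624,6.2080)
T_A = V + ((C−V)·d_A)·d_A = V + 13.6387·d_A = (-11.2591,11.2701)
T_B = V + ((C−V)·d_B)·d_B = V + 13.6387·d_B = (-17.5878,-3.4462)
sweep = 180° − θ = 108.0722°

center=(-19.7624,6.2080) T_A=(-11.2591,11.2701) T_B=(-17.5878,-3.4462) sweep=108.0722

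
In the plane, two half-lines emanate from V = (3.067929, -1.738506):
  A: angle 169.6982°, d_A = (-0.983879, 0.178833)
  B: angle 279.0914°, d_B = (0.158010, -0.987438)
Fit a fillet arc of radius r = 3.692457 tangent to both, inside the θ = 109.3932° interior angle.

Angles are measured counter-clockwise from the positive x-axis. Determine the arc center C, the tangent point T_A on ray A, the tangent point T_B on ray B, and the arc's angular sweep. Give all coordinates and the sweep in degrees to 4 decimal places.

center=(-0.1650,-4.9038) T_A=(0.4953,-1.2709) T_B=(3.4811,-4.3204) sweep=70.6068

bisector direction at 224.3948° = (-0.714536,-0.699598)
center distance |VC| = r/sin(θ/2) = 3.692457/sin(54.6966°) = 4.524497
C = V + |VC|·bis = (-0.1650,-4.9038)
T_A = V + ((C−V)·d_A)·d_A = V + 2.6147·d_A = (0.4953,-1.2709)
T_B = V + ((C−V)·d_B)·d_B = V + 2.6147·d_B = (3.4811,-4.3204)
sweep = 180° − θ = 70.6068°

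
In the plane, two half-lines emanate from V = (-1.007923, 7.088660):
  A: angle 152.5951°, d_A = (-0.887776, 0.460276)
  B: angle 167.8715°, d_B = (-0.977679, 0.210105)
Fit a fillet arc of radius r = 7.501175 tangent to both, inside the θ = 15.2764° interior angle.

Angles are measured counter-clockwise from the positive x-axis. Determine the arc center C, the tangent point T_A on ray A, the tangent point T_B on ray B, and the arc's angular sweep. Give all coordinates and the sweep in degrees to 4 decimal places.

center=(-54.1176,26.1744) T_A=(-50.6650,32.8338) T_B=(-55.6936,18.8407) sweep=164.7236

bisector direction at 160.2333° = (-0.941077,0.338191)
center distance |VC| = r/sin(θ/2) = 7.501175/sin(7.6382°) = 56.434938
C = V + |VC|·bis = (-54.1176,26.1744)
T_A = V + ((C−V)·d_A)·d_A = V + 55.9342·d_A = (-50.6650,32.8338)
T_B = V + ((C−V)·d_B)·d_B = V + 55.9342·d_B = (-55.6936,18.8407)
sweep = 180° − θ = 164.7236°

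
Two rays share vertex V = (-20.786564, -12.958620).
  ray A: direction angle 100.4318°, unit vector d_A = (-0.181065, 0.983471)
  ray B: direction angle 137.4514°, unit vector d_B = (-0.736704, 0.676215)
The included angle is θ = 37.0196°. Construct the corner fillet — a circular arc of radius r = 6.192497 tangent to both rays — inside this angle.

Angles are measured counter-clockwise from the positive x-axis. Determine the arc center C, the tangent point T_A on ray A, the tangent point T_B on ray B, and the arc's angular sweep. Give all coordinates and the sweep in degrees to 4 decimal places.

bisector direction at 118.9416° = (-0.483918,0.875113)
center distance |VC| = r/sin(θ/2) = 6.192497/sin(18.5098°) = 19.505964
C = V + |VC|·bis = (-30.2258,4.1113)
T_A = V + ((C−V)·d_A)·d_A = V + 18.4969·d_A = (-24.1357,5.2326)
T_B = V + ((C−V)·d_B)·d_B = V + 18.4969·d_B = (-34.4133,-0.4507)
sweep = 180° − θ = 142.9804°

center=(-30.2258,4.1113) T_A=(-24.1357,5.2326) T_B=(-34.4133,-0.4507) sweep=142.9804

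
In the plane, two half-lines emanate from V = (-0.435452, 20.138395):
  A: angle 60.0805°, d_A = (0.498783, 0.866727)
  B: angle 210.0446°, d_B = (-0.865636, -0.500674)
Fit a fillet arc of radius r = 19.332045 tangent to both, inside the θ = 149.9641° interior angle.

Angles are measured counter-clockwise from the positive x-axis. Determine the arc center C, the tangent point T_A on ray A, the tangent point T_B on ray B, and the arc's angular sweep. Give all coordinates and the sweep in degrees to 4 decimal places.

center=(-14.6041,34.2762) T_A=(2.1515,24.6337) T_B=(-4.9251,17.5417) sweep=30.0359

bisector direction at 135.0626° = (-0.707878,0.706334)
center distance |VC| = r/sin(θ/2) = 19.332045/sin(74.9821°) = 20.015687
C = V + |VC|·bis = (-14.6041,34.2762)
T_A = V + ((C−V)·d_A)·d_A = V + 5.1865·d_A = (2.1515,24.6337)
T_B = V + ((C−V)·d_B)·d_B = V + 5.1865·d_B = (-4.9251,17.5417)
sweep = 180° − θ = 30.0359°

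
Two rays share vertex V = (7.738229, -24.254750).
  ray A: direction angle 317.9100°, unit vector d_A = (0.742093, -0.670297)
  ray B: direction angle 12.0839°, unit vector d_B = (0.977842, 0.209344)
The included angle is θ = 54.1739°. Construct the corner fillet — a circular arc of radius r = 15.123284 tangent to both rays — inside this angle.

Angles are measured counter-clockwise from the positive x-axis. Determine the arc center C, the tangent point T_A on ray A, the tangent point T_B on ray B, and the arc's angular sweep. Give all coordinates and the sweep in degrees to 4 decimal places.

bisector direction at 344.9970° = (0.965912,-0.258870)
center distance |VC| = r/sin(θ/2) = 15.123284/sin(27.0870°) = 33.213012
C = V + |VC|·bis = (39.8191,-32.8526)
T_A = V + ((C−V)·d_A)·d_A = V + 29.5701·d_A = (29.6820,-44.0755)
T_B = V + ((C−V)·d_B)·d_B = V + 29.5701·d_B = (36.6531,-18.0644)
sweep = 180° − θ = 125.8261°

center=(39.8191,-32.8526) T_A=(29.6820,-44.0755) T_B=(36.6531,-18.0644) sweep=125.8261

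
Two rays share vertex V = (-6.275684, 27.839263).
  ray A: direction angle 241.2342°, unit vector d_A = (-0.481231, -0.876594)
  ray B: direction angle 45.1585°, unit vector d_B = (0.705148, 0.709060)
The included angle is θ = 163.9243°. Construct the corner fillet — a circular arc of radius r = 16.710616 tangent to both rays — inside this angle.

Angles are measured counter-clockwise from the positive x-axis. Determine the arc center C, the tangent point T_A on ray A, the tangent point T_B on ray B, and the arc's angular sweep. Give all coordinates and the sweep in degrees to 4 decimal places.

bisector direction at 323.1963° = (0.800693,-0.599075)
center distance |VC| = r/sin(θ/2) = 16.710616/sin(81.9621°) = 16.876411
C = V + |VC|·bis = (7.2371,17.7290)
T_A = V + ((C−V)·d_A)·d_A = V + 2.3598·d_A = (-7.4113,25.7707)
T_B = V + ((C−V)·d_B)·d_B = V + 2.3598·d_B = (-4.6117,29.5125)
sweep = 180° − θ = 16.0757°

center=(7.2371,17.7290) T_A=(-7.4113,25.7707) T_B=(-4.6117,29.5125) sweep=16.0757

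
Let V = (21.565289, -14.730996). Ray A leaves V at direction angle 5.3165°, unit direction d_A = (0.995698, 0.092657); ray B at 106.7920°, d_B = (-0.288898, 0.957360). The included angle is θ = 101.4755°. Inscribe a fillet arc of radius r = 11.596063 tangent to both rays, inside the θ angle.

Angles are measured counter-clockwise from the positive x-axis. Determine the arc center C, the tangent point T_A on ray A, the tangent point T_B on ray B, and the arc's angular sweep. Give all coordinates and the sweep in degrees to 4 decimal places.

center=(29.9286,-2.3066) T_A=(31.0030,-13.8527) T_B=(18.8270,-5.6566) sweep=78.5245

bisector direction at 56.0542° = (0.558408,0.829567)
center distance |VC| = r/sin(θ/2) = 11.596063/sin(50.7377°) = 14.977014
C = V + |VC|·bis = (29.9286,-2.3066)
T_A = V + ((C−V)·d_A)·d_A = V + 9.4785·d_A = (31.0030,-13.8527)
T_B = V + ((C−V)·d_B)·d_B = V + 9.4785·d_B = (18.8270,-5.6566)
sweep = 180° − θ = 78.5245°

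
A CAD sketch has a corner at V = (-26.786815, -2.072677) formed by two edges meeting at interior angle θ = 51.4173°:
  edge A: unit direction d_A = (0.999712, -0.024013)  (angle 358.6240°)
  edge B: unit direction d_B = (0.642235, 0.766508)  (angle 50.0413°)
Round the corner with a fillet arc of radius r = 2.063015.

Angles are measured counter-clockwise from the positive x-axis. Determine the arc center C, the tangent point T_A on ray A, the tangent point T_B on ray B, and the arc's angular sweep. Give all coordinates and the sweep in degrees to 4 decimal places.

bisector direction at 24.3327° = (0.911169,0.412034)
center distance |VC| = r/sin(θ/2) = 2.063015/sin(25.7086°) = 4.755736
C = V + |VC|·bis = (-22.4535,-0.1132)
T_A = V + ((C−V)·d_A)·d_A = V + 4.2850·d_A = (-22.5031,-2.1756)
T_B = V + ((C−V)·d_B)·d_B = V + 4.2850·d_B = (-24.0349,1.2118)
sweep = 180° − θ = 128.5827°

center=(-22.4535,-0.1132) T_A=(-22.5031,-2.1756) T_B=(-24.0349,1.2118) sweep=128.5827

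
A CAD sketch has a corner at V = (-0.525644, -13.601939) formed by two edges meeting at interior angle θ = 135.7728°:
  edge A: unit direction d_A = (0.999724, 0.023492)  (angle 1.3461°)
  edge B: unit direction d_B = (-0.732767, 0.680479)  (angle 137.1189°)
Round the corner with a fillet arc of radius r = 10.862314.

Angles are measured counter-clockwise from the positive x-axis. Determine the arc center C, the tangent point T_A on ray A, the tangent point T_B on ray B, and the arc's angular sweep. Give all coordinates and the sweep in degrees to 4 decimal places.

center=(3.6317,-2.6389) T_A=(3.8869,-13.4983) T_B=(-3.7599,-10.5985) sweep=44.2272

bisector direction at 69.2325° = (0.354577,0.935027)
center distance |VC| = r/sin(θ/2) = 10.862314/sin(67.8864°) = 11.724798
C = V + |VC|·bis = (3.6317,-2.6389)
T_A = V + ((C−V)·d_A)·d_A = V + 4.4137·d_A = (3.8869,-13.4983)
T_B = V + ((C−V)·d_B)·d_B = V + 4.4137·d_B = (-3.7599,-10.5985)
sweep = 180° − θ = 44.2272°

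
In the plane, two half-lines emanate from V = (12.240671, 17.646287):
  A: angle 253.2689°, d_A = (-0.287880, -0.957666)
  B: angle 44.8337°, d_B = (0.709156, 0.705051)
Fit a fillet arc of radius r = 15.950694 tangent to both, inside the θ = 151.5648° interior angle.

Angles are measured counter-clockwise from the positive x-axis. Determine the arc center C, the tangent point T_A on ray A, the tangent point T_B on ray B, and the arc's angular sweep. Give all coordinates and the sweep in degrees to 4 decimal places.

bisector direction at 329.0513° = (0.857628,-0.514270)
center distance |VC| = r/sin(θ/2) = 15.950694/sin(75.7824°) = 16.454702
C = V + |VC|·bis = (26.3527,9.1841)
T_A = V + ((C−V)·d_A)·d_A = V + 4.0414·d_A = (11.0772,13.7760)
T_B = V + ((C−V)·d_B)·d_B = V + 4.0414·d_B = (15.1066,20.4957)
sweep = 180° − θ = 28.4352°

center=(26.3527,9.1841) T_A=(11.0772,13.7760) T_B=(15.1066,20.4957) sweep=28.4352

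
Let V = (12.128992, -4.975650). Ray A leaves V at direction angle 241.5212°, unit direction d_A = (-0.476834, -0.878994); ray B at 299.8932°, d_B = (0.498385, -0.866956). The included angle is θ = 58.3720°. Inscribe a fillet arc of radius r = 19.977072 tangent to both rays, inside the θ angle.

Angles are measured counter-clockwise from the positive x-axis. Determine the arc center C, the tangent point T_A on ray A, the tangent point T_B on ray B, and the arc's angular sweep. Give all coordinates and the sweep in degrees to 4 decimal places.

center=(12.6346,-45.9388) T_A=(-4.9251,-36.4131) T_B=(29.9539,-35.9826) sweep=121.6280

bisector direction at 270.7072° = (0.012343,-0.999924)
center distance |VC| = r/sin(θ/2) = 19.977072/sin(29.1860°) = 40.966311
C = V + |VC|·bis = (12.6346,-45.9388)
T_A = V + ((C−V)·d_A)·d_A = V + 35.7653·d_A = (-4.9251,-36.4131)
T_B = V + ((C−V)·d_B)·d_B = V + 35.7653·d_B = (29.9539,-35.9826)
sweep = 180° − θ = 121.6280°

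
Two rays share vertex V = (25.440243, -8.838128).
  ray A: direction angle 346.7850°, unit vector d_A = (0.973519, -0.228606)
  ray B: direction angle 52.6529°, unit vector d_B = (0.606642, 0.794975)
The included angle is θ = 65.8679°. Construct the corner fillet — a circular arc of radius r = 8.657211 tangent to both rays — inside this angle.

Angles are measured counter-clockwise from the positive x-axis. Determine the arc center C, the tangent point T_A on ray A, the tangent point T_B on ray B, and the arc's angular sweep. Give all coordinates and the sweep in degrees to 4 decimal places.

bisector direction at 19.7190° = (0.941359,0.337407)
center distance |VC| = r/sin(θ/2) = 8.657211/sin(32.9340°) = 15.923596
C = V + |VC|·bis = (40.4301,-3.4654)
T_A = V + ((C−V)·d_A)·d_A = V + 13.3646·d_A = (38.4510,-11.8934)
T_B = V + ((C−V)·d_B)·d_B = V + 13.3646·d_B = (33.5478,1.7864)
sweep = 180° − θ = 114.1321°

center=(40.4301,-3.4654) T_A=(38.4510,-11.8934) T_B=(33.5478,1.7864) sweep=114.1321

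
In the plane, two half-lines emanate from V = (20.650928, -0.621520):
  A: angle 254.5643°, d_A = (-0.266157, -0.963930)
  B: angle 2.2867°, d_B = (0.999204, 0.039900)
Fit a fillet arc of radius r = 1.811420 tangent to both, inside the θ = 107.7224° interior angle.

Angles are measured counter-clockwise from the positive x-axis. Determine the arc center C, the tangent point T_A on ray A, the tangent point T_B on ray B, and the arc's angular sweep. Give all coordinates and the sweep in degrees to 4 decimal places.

center=(22.0449,-2.3787) T_A=(20.2989,-1.8966) T_B=(21.9727,-0.5687) sweep=72.2776

bisector direction at 308.4255° = (0.621497,-0.783417)
center distance |VC| = r/sin(θ/2) = 1.811420/sin(53.8612°) = 2.242993
C = V + |VC|·bis = (22.0449,-2.3787)
T_A = V + ((C−V)·d_A)·d_A = V + 1.3228·d_A = (20.2989,-1.8966)
T_B = V + ((C−V)·d_B)·d_B = V + 1.3228·d_B = (21.9727,-0.5687)
sweep = 180° − θ = 72.2776°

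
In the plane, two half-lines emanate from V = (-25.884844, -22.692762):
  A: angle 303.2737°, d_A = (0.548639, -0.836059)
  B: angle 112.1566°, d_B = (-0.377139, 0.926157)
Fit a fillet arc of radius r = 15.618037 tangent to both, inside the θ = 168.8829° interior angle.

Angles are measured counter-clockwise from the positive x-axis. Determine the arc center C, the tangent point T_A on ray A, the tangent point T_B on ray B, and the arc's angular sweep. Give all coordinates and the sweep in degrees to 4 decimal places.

center=(-11.9933,-15.3949) T_A=(-25.0509,-23.9635) T_B=(-26.4581,-21.2850) sweep=11.1171

bisector direction at 27.7152° = (0.885271,0.465076)
center distance |VC| = r/sin(θ/2) = 15.618037/sin(84.4415°) = 15.691824
C = V + |VC|·bis = (-11.9933,-15.3949)
T_A = V + ((C−V)·d_A)·d_A = V + 1.5200·d_A = (-25.0509,-23.9635)
T_B = V + ((C−V)·d_B)·d_B = V + 1.5200·d_B = (-26.4581,-21.2850)
sweep = 180° − θ = 11.1171°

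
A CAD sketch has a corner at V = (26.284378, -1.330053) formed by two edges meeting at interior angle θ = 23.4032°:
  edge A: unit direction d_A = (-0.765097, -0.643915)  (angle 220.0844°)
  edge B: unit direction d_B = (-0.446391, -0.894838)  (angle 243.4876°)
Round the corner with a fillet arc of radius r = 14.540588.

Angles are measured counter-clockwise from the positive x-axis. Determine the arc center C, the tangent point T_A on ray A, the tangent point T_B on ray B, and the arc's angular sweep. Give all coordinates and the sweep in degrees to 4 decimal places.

center=(-18.0655,-57.6604) T_A=(-27.4285,-46.5355) T_B=(-5.0541,-64.1512) sweep=156.5968

bisector direction at 231.7860° = (-0.618600,-0.785706)
center distance |VC| = r/sin(θ/2) = 14.540588/sin(11.7016°) = 71.693976
C = V + |VC|·bis = (-18.0655,-57.6604)
T_A = V + ((C−V)·d_A)·d_A = V + 70.2040·d_A = (-27.4285,-46.5355)
T_B = V + ((C−V)·d_B)·d_B = V + 70.2040·d_B = (-5.0541,-64.1512)
sweep = 180° − θ = 156.5968°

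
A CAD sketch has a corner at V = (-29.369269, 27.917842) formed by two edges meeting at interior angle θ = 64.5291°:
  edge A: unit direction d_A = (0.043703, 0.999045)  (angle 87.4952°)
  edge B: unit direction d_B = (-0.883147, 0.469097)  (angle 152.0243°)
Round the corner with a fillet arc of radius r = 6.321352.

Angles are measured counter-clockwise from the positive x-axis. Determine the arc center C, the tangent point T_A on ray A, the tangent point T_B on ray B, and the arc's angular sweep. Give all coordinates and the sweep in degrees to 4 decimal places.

center=(-35.2470,38.1976) T_A=(-28.9317,37.9214) T_B=(-38.2123,32.6150) sweep=115.4709

bisector direction at 119.7598° = (-0.496364,0.868114)
center distance |VC| = r/sin(θ/2) = 6.321352/sin(32.2645°) = 11.841524
C = V + |VC|·bis = (-35.2470,38.1976)
T_A = V + ((C−V)·d_A)·d_A = V + 10.0131·d_A = (-28.9317,37.9214)
T_B = V + ((C−V)·d_B)·d_B = V + 10.0131·d_B = (-38.2123,32.6150)
sweep = 180° − θ = 115.4709°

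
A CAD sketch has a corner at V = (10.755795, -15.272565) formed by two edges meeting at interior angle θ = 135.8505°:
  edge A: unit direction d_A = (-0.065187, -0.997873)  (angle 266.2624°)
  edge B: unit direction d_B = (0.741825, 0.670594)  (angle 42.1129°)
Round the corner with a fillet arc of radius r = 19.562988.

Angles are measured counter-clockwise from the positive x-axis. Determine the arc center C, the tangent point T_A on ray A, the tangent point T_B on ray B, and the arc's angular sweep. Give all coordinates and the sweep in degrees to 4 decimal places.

bisector direction at 334.1877° = (0.900225,-0.435425)
center distance |VC| = r/sin(θ/2) = 19.562988/sin(67.9253°) = 21.110508
C = V + |VC|·bis = (29.7600,-24.4646)
T_A = V + ((C−V)·d_A)·d_A = V + 7.9337·d_A = (10.2386,-23.1894)
T_B = V + ((C−V)·d_B)·d_B = V + 7.9337·d_B = (16.6412,-9.9523)
sweep = 180° − θ = 44.1495°

center=(29.7600,-24.4646) T_A=(10.2386,-23.1894) T_B=(16.6412,-9.9523) sweep=44.1495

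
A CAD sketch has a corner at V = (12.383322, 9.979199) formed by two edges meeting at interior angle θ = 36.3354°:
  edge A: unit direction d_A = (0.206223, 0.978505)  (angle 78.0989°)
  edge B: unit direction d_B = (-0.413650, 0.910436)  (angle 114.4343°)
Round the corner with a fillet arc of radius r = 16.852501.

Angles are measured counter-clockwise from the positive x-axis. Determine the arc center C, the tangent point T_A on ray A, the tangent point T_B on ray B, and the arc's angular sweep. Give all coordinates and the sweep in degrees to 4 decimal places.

center=(6.4836,63.7054) T_A=(22.9738,60.2301) T_B=(-8.8595,56.7344) sweep=143.6646

bisector direction at 96.2666° = (-0.109155,0.994025)
center distance |VC| = r/sin(θ/2) = 16.852501/sin(18.1677°) = 54.049189
C = V + |VC|·bis = (6.4836,63.7054)
T_A = V + ((C−V)·d_A)·d_A = V + 51.3547·d_A = (22.9738,60.2301)
T_B = V + ((C−V)·d_B)·d_B = V + 51.3547·d_B = (-8.8595,56.7344)
sweep = 180° − θ = 143.6646°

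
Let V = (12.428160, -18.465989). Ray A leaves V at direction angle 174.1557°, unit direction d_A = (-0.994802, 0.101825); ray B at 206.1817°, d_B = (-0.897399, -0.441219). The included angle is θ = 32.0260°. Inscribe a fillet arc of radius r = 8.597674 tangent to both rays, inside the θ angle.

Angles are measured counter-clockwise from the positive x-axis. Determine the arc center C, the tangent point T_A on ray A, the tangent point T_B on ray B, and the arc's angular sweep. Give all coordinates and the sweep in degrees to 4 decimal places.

center=(-18.2496,-23.9685) T_A=(-17.3741,-15.4155) T_B=(-14.4561,-31.6840) sweep=147.9740

bisector direction at 190.1687° = (-0.984292,-0.176547)
center distance |VC| = r/sin(θ/2) = 8.597674/sin(16.0130°) = 31.167316
C = V + |VC|·bis = (-18.2496,-23.9685)
T_A = V + ((C−V)·d_A)·d_A = V + 29.9580·d_A = (-17.3741,-15.4155)
T_B = V + ((C−V)·d_B)·d_B = V + 29.9580·d_B = (-14.4561,-31.6840)
sweep = 180° − θ = 147.9740°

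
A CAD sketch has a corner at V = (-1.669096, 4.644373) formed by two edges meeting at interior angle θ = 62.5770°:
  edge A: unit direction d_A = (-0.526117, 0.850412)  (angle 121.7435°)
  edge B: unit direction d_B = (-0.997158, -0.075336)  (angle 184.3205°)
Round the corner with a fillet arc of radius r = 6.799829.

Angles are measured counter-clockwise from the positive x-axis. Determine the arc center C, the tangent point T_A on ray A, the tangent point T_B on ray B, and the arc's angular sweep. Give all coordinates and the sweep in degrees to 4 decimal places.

bisector direction at 153.0320° = (-0.891260,0.453493)
center distance |VC| = r/sin(θ/2) = 6.799829/sin(31.2885°) = 13.093021
C = V + |VC|·bis = (-13.3384,10.5820)
T_A = V + ((C−V)·d_A)·d_A = V + 11.1888·d_A = (-7.5557,14.1595)
T_B = V + ((C−V)·d_B)·d_B = V + 11.1888·d_B = (-12.8261,3.8015)
sweep = 180° − θ = 117.4230°

center=(-13.3384,10.5820) T_A=(-7.5557,14.1595) T_B=(-12.8261,3.8015) sweep=117.4230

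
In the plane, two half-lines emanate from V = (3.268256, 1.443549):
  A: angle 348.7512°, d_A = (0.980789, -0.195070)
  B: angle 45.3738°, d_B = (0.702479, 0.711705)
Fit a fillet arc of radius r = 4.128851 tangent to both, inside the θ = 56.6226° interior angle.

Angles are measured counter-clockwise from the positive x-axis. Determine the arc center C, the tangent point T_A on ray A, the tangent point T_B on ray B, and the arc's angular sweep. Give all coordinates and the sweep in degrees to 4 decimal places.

bisector direction at 17.0625° = (0.955985,0.293415)
center distance |VC| = r/sin(θ/2) = 4.128851/sin(28.3113°) = 8.705847
C = V + |VC|·bis = (11.5909,3.9980)
T_A = V + ((C−V)·d_A)·d_A = V + 7.6645·d_A = (10.7855,-0.0516)
T_B = V + ((C−V)·d_B)·d_B = V + 7.6645·d_B = (8.6524,6.8984)
sweep = 180° − θ = 123.3774°

center=(11.5909,3.9980) T_A=(10.7855,-0.0516) T_B=(8.6524,6.8984) sweep=123.3774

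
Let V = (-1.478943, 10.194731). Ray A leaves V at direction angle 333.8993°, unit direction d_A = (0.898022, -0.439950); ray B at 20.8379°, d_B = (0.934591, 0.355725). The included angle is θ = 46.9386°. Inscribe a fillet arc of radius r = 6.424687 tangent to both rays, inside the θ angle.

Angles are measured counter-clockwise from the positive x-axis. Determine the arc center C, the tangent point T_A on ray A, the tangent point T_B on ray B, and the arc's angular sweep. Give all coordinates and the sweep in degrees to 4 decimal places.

bisector direction at 357.3686° = (0.998946,-0.045910)
center distance |VC| = r/sin(θ/2) = 6.424687/sin(23.4693°) = 16.131987
C = V + |VC|·bis = (14.6360,9.4541)
T_A = V + ((C−V)·d_A)·d_A = V + 14.7974·d_A = (11.8095,3.6846)
T_B = V + ((C−V)·d_B)·d_B = V + 14.7974·d_B = (12.3506,15.4586)
sweep = 180° − θ = 133.0614°

center=(14.6360,9.4541) T_A=(11.8095,3.6846) T_B=(12.3506,15.4586) sweep=133.0614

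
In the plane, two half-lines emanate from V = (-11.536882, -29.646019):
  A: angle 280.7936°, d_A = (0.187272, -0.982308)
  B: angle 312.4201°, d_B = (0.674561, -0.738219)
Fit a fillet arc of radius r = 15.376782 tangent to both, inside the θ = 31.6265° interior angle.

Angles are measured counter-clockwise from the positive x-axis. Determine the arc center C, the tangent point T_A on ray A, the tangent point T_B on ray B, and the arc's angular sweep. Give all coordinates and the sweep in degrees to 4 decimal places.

bisector direction at 296.6069° = (0.447866,-0.894101)
center distance |VC| = r/sin(θ/2) = 15.376782/sin(15.8133°) = 56.427987
C = V + |VC|·bis = (13.7353,-80.0983)
T_A = V + ((C−V)·d_A)·d_A = V + 54.2925·d_A = (-1.3694,-82.9780)
T_B = V + ((C−V)·d_B)·d_B = V + 54.2925·d_B = (25.0867,-69.7257)
sweep = 180° − θ = 148.3735°

center=(13.7353,-80.0983) T_A=(-1.3694,-82.9780) T_B=(25.0867,-69.7257) sweep=148.3735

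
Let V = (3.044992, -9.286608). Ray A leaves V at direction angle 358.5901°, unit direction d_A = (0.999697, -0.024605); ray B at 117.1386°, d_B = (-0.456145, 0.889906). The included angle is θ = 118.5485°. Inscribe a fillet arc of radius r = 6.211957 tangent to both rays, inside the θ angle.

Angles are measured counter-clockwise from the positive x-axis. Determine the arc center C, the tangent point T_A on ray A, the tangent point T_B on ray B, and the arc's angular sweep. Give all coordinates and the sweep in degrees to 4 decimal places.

bisector direction at 57.8644° = (0.531926,0.846791)
center distance |VC| = r/sin(θ/2) = 6.211957/sin(59.2743°) = 7.226376
C = V + |VC|·bis = (6.8889,-3.1674)
T_A = V + ((C−V)·d_A)·d_A = V + 3.6922·d_A = (6.7360,-9.3775)
T_B = V + ((C−V)·d_B)·d_B = V + 3.6922·d_B = (1.3608,-6.0009)
sweep = 180° − θ = 61.4515°

center=(6.8889,-3.1674) T_A=(6.7360,-9.3775) T_B=(1.3608,-6.0009) sweep=61.4515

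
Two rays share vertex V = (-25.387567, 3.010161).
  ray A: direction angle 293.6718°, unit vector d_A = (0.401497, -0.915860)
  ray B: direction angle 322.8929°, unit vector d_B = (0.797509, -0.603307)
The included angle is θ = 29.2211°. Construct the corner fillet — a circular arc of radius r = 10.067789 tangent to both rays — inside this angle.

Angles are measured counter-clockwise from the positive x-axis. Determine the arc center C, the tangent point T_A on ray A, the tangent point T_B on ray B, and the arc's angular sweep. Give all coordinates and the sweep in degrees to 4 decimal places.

bisector direction at 308.2824° = (0.619537,-0.784967)
center distance |VC| = r/sin(θ/2) = 10.067789/sin(14.6105°) = 39.912338
C = V + |VC|·bis = (-0.6604,-28.3197)
T_A = V + ((C−V)·d_A)·d_A = V + 38.6217·d_A = (-9.8811,-32.3619)
T_B = V + ((C−V)·d_B)·d_B = V + 38.6217·d_B = (5.4136,-20.2906)
sweep = 180° − θ = 150.7789°

center=(-0.6604,-28.3197) T_A=(-9.8811,-32.3619) T_B=(5.4136,-20.2906) sweep=150.7789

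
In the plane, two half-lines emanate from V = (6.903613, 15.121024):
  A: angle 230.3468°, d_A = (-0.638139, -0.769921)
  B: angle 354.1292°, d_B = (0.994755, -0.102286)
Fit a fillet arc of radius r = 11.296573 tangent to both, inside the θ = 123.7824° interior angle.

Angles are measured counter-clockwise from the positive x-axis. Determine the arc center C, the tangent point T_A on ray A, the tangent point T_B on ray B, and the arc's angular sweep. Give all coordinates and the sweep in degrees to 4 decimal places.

center=(11.7505,3.2665) T_A=(3.0531,10.4753) T_B=(12.9060,14.5038) sweep=56.2176

bisector direction at 292.2380° = (0.378455,-0.925620)
center distance |VC| = r/sin(θ/2) = 11.296573/sin(61.8912°) = 12.807114
C = V + |VC|·bis = (11.7505,3.2665)
T_A = V + ((C−V)·d_A)·d_A = V + 6.0340·d_A = (3.0531,10.4753)
T_B = V + ((C−V)·d_B)·d_B = V + 6.0340·d_B = (12.9060,14.5038)
sweep = 180° − θ = 56.2176°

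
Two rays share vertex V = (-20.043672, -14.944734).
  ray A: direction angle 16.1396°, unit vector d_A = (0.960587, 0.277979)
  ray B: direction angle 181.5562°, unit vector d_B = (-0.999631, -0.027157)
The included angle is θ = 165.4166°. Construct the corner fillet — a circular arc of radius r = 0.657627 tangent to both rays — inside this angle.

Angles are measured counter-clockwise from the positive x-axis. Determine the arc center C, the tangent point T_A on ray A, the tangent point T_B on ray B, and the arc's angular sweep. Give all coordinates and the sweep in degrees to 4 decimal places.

center=(-20.1456,-14.2896) T_A=(-19.9628,-14.9213) T_B=(-20.1278,-14.9470) sweep=14.5834

bisector direction at 98.8479° = (-0.153812,0.988100)
center distance |VC| = r/sin(θ/2) = 0.657627/sin(82.7083°) = 0.662989
C = V + |VC|·bis = (-20.1456,-14.2896)
T_A = V + ((C−V)·d_A)·d_A = V + 0.0841·d_A = (-19.9628,-14.9213)
T_B = V + ((C−V)·d_B)·d_B = V + 0.0841·d_B = (-20.1278,-14.9470)
sweep = 180° − θ = 14.5834°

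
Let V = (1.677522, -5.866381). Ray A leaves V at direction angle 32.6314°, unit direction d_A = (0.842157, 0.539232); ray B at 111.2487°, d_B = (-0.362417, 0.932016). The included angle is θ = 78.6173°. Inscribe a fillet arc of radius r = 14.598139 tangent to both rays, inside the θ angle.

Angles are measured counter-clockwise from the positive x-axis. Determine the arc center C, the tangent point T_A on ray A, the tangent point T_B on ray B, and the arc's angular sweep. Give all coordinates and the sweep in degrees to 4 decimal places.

bisector direction at 71.9400° = (0.310012,0.950733)
center distance |VC| = r/sin(θ/2) = 14.598139/sin(39.3087°) = 23.043713
C = V + |VC|·bis = (8.8213,16.0420)
T_A = V + ((C−V)·d_A)·d_A = V + 17.8299·d_A = (16.6931,3.7481)
T_B = V + ((C−V)·d_B)·d_B = V + 17.8299·d_B = (-4.7844,10.7514)
sweep = 180° − θ = 101.3827°

center=(8.8213,16.0420) T_A=(16.6931,3.7481) T_B=(-4.7844,10.7514) sweep=101.3827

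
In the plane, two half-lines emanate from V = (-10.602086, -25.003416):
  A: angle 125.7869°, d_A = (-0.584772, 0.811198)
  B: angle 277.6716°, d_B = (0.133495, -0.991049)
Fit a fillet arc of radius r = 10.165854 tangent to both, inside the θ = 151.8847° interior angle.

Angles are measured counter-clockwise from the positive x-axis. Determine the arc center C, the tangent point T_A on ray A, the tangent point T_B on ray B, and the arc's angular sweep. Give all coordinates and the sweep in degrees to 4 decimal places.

bisector direction at 201.7293° = (-0.928944,-0.370221)
center distance |VC| = r/sin(θ/2) = 10.165854/sin(75.9424°) = 10.479702
C = V + |VC|·bis = (-20.3371,-28.8832)
T_A = V + ((C−V)·d_A)·d_A = V + 2.5455·d_A = (-12.0906,-22.9385)
T_B = V + ((C−V)·d_B)·d_B = V + 2.5455·d_B = (-10.2623,-27.5261)
sweep = 180° − θ = 28.1153°

center=(-20.3371,-28.8832) T_A=(-12.0906,-22.9385) T_B=(-10.2623,-27.5261) sweep=28.1153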